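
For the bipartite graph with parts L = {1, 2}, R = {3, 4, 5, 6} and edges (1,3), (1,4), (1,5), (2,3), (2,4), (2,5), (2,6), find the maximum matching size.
2 (matching: (1,5), (2,6); upper bound min(|L|,|R|) = min(2,4) = 2)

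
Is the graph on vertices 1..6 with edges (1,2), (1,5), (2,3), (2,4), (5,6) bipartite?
Yes. Partition: {1, 3, 4, 6}, {2, 5}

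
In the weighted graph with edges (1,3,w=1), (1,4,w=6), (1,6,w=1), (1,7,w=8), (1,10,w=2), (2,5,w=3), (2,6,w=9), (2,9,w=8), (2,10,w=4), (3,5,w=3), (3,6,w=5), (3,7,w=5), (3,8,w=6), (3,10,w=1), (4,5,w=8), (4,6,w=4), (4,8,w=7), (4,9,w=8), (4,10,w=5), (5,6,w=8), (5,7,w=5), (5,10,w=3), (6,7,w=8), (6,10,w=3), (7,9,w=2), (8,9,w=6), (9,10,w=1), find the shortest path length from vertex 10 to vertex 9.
1 (path: 10 -> 9; weights 1 = 1)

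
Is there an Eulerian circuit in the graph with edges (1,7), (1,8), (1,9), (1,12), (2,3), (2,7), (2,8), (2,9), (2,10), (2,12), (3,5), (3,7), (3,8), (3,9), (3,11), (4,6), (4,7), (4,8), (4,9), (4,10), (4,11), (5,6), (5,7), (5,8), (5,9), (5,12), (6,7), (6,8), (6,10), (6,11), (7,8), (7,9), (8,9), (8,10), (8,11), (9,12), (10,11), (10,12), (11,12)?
Yes (the graph is connected and all 12 vertices have even degree)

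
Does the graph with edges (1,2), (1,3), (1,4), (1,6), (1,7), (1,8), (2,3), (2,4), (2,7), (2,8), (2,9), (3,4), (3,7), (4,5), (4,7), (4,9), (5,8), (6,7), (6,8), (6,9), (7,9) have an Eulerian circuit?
Yes (the graph is connected and all 9 vertices have even degree)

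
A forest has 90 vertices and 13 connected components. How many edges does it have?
77 (Each of the 13 component trees on V_i vertices has V_i - 1 edges; summing gives V - C = 90 - 13 = 77)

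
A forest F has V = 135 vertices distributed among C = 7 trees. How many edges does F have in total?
128 (Each of the 7 component trees on V_i vertices has V_i - 1 edges; summing gives V - C = 135 - 7 = 128)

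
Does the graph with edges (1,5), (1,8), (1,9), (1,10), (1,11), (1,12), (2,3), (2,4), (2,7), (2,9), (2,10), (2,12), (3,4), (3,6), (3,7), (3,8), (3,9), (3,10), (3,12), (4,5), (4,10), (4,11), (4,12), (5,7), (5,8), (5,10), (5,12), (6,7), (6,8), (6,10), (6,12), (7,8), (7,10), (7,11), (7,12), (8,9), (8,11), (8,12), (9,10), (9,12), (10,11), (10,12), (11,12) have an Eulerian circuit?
No (2 vertices have odd degree: {6, 12}; Eulerian circuit requires 0)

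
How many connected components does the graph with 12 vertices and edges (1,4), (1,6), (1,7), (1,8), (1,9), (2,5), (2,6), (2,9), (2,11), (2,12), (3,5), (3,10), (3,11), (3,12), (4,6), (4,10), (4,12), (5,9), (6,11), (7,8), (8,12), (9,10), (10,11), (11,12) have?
1 (components: {1, 2, 3, 4, 5, 6, 7, 8, 9, 10, 11, 12})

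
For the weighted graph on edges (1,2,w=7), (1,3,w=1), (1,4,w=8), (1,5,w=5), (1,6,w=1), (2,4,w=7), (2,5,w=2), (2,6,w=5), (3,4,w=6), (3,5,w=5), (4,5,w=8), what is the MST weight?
15 (MST edges: (1,3,w=1), (1,5,w=5), (1,6,w=1), (2,5,w=2), (3,4,w=6); sum of weights 1 + 5 + 1 + 2 + 6 = 15)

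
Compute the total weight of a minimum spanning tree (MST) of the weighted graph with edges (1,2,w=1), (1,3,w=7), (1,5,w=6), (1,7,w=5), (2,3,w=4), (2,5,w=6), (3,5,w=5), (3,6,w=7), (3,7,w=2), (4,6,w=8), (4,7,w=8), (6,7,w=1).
21 (MST edges: (1,2,w=1), (2,3,w=4), (3,5,w=5), (3,7,w=2), (4,6,w=8), (6,7,w=1); sum of weights 1 + 4 + 5 + 2 + 8 + 1 = 21)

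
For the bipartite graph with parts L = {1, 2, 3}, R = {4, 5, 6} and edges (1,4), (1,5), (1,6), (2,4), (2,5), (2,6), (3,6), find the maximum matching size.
3 (matching: (1,4), (2,5), (3,6); upper bound min(|L|,|R|) = min(3,3) = 3)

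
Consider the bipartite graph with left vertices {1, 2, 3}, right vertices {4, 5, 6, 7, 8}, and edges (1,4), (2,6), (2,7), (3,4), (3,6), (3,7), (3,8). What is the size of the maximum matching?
3 (matching: (1,4), (2,7), (3,8); upper bound min(|L|,|R|) = min(3,5) = 3)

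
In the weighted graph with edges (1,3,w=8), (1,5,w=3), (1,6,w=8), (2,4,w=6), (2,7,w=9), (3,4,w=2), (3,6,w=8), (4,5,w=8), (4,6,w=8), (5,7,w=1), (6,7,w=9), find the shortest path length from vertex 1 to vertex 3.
8 (path: 1 -> 3; weights 8 = 8)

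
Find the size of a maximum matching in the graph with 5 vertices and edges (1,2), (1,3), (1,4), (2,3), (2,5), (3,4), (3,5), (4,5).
2 (matching: (1,3), (4,5); upper bound floor(n/2) = floor(5/2) = 2)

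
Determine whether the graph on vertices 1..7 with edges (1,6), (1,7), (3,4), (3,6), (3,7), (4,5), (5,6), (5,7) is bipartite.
Yes. Partition: {1, 2, 3, 5}, {4, 6, 7}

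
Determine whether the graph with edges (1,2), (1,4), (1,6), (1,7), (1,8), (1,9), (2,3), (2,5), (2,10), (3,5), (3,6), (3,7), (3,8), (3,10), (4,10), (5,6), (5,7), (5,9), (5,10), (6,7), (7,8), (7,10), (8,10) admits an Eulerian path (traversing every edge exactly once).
Yes — and in fact it has an Eulerian circuit (the graph is connected and all 10 vertices have even degree)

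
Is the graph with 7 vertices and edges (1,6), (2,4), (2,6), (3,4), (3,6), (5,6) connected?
No, it has 2 components: {1, 2, 3, 4, 5, 6}, {7}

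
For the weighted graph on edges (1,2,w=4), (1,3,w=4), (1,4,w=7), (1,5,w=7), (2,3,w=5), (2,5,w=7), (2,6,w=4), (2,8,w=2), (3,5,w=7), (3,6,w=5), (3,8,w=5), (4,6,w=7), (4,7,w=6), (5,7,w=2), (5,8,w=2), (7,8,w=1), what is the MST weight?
23 (MST edges: (1,2,w=4), (1,3,w=4), (2,6,w=4), (2,8,w=2), (4,7,w=6), (5,7,w=2), (7,8,w=1); sum of weights 4 + 4 + 4 + 2 + 6 + 2 + 1 = 23)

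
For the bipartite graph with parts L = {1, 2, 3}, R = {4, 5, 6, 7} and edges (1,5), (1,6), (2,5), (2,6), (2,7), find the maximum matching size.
2 (matching: (1,6), (2,7); upper bound min(|L|,|R|) = min(3,4) = 3)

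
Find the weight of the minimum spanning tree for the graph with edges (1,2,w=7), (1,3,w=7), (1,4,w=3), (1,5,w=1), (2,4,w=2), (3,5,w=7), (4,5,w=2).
12 (MST edges: (1,3,w=7), (1,5,w=1), (2,4,w=2), (4,5,w=2); sum of weights 7 + 1 + 2 + 2 = 12)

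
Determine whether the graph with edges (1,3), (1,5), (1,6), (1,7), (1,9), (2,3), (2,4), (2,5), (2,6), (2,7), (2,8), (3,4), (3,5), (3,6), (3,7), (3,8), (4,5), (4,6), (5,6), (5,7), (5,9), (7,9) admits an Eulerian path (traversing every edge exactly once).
No (6 vertices have odd degree: {1, 3, 5, 6, 7, 9}; Eulerian path requires 0 or 2)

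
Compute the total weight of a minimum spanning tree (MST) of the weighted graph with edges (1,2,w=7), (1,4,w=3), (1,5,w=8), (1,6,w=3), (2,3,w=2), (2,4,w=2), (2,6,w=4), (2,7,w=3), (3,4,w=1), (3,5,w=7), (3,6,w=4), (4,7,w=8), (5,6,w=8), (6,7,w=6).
19 (MST edges: (1,4,w=3), (1,6,w=3), (2,4,w=2), (2,7,w=3), (3,4,w=1), (3,5,w=7); sum of weights 3 + 3 + 2 + 3 + 1 + 7 = 19)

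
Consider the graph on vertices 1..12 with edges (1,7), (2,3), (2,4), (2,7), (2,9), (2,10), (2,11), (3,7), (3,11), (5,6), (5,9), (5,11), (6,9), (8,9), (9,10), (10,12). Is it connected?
Yes (BFS from 1 visits [1, 7, 2, 3, 4, 9, 10, 11, 5, 6, 8, 12] — all 12 vertices reached)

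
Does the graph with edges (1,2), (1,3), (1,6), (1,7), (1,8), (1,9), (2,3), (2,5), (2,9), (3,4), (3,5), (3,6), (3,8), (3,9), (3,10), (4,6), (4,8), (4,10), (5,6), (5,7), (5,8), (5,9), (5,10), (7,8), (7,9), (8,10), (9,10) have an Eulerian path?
Yes (the graph is connected and exactly 2 vertices have odd degree: {5, 10}; any Eulerian path must start and end at those)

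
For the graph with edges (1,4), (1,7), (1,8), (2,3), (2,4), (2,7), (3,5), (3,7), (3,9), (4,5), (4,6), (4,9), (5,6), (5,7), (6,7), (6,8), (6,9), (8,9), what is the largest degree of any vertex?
5 (attained at vertices 4, 6, 7)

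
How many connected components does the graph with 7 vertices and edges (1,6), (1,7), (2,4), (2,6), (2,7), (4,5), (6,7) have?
2 (components: {1, 2, 4, 5, 6, 7}, {3})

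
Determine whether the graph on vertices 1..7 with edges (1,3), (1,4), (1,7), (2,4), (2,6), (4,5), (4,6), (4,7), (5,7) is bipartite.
No (odd cycle of length 3: 4 -> 1 -> 7 -> 4)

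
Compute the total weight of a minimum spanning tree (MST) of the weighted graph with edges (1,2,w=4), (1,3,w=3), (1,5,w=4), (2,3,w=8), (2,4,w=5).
16 (MST edges: (1,2,w=4), (1,3,w=3), (1,5,w=4), (2,4,w=5); sum of weights 4 + 3 + 4 + 5 = 16)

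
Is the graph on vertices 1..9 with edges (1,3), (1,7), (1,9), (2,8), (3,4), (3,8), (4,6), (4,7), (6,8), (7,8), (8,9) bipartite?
Yes. Partition: {1, 4, 5, 8}, {2, 3, 6, 7, 9}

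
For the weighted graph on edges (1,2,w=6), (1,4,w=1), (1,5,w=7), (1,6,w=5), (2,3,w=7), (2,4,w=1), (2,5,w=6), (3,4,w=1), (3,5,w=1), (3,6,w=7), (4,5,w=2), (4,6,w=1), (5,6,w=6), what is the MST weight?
5 (MST edges: (1,4,w=1), (2,4,w=1), (3,4,w=1), (3,5,w=1), (4,6,w=1); sum of weights 1 + 1 + 1 + 1 + 1 = 5)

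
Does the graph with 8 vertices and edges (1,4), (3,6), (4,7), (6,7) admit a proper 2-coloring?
Yes. Partition: {1, 2, 3, 5, 7, 8}, {4, 6}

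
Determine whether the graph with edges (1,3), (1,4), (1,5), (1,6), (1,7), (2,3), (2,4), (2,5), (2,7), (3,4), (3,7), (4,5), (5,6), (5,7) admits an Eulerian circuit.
No (2 vertices have odd degree: {1, 5}; Eulerian circuit requires 0)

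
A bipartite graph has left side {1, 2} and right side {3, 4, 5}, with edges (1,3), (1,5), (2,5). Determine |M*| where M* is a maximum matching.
2 (matching: (1,3), (2,5); upper bound min(|L|,|R|) = min(2,3) = 2)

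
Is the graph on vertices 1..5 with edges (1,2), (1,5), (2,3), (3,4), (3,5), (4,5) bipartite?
No (odd cycle of length 5: 3 -> 2 -> 1 -> 5 -> 4 -> 3)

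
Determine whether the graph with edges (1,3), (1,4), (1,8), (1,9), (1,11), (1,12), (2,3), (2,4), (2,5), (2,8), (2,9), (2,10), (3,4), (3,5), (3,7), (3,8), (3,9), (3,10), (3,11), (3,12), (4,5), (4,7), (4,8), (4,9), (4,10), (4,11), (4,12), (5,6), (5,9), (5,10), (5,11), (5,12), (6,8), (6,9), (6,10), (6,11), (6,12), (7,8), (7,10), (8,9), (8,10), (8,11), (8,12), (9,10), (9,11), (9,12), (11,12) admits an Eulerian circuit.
Yes (the graph is connected and all 12 vertices have even degree)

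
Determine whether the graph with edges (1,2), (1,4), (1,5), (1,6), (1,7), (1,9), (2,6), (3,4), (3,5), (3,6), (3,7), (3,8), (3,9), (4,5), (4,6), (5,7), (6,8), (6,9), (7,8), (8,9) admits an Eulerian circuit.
Yes (the graph is connected and all 9 vertices have even degree)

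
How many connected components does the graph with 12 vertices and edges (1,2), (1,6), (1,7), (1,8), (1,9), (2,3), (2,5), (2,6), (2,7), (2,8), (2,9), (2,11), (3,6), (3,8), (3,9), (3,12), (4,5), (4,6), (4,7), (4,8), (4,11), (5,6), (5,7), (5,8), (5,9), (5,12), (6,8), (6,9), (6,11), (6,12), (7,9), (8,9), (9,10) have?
1 (components: {1, 2, 3, 4, 5, 6, 7, 8, 9, 10, 11, 12})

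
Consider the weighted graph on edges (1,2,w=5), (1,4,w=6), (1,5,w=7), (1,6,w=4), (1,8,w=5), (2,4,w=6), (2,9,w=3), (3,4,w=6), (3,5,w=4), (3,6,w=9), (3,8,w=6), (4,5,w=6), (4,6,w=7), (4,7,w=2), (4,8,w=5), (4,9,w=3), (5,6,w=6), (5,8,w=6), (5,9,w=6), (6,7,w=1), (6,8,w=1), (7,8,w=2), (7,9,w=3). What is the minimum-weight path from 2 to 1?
5 (path: 2 -> 1; weights 5 = 5)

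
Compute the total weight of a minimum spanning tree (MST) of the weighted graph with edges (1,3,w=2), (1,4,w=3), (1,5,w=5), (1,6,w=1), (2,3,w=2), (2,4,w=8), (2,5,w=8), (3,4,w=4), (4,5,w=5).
13 (MST edges: (1,3,w=2), (1,4,w=3), (1,5,w=5), (1,6,w=1), (2,3,w=2); sum of weights 2 + 3 + 5 + 1 + 2 = 13)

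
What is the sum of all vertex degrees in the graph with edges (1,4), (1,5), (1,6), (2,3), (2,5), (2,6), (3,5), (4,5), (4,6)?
18 (handshake: sum of degrees = 2|E| = 2 x 9 = 18)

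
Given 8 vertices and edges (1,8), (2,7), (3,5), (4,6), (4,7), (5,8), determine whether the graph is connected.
No, it has 2 components: {1, 3, 5, 8}, {2, 4, 6, 7}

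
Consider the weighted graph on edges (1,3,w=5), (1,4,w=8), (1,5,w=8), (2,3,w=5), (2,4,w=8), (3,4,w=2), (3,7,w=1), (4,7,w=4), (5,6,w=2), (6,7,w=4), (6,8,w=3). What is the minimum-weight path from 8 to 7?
7 (path: 8 -> 6 -> 7; weights 3 + 4 = 7)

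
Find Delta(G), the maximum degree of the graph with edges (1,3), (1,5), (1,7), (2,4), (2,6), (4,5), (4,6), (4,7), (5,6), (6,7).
4 (attained at vertices 4, 6)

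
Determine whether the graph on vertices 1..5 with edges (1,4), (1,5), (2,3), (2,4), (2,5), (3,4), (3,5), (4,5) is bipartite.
No (odd cycle of length 3: 5 -> 1 -> 4 -> 5)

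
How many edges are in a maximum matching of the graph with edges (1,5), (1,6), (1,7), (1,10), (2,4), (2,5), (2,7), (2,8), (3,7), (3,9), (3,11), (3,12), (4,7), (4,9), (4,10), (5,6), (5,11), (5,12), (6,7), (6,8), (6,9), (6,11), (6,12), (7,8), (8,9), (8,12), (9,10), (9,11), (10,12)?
6 (matching: (1,7), (2,8), (3,9), (4,10), (5,12), (6,11); upper bound floor(n/2) = floor(12/2) = 6)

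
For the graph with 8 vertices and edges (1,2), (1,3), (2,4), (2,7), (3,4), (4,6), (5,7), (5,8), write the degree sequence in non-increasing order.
[3, 3, 2, 2, 2, 2, 1, 1] (degrees: deg(1)=2, deg(2)=3, deg(3)=2, deg(4)=3, deg(5)=2, deg(6)=1, deg(7)=2, deg(8)=1)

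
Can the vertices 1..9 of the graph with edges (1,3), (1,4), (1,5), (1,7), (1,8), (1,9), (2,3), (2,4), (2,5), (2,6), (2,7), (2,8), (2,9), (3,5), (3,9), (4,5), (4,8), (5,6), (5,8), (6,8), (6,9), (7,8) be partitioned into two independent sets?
No (odd cycle of length 3: 7 -> 1 -> 8 -> 7)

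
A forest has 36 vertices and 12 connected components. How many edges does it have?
24 (Each of the 12 component trees on V_i vertices has V_i - 1 edges; summing gives V - C = 36 - 12 = 24)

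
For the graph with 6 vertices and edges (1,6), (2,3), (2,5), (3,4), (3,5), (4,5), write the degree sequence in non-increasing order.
[3, 3, 2, 2, 1, 1] (degrees: deg(1)=1, deg(2)=2, deg(3)=3, deg(4)=2, deg(5)=3, deg(6)=1)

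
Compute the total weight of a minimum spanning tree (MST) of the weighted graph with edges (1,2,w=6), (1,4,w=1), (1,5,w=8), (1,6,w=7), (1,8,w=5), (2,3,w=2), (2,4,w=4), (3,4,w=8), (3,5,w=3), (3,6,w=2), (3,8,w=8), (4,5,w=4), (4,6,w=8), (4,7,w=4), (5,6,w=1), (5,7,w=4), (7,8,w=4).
18 (MST edges: (1,4,w=1), (2,3,w=2), (2,4,w=4), (3,6,w=2), (4,7,w=4), (5,6,w=1), (7,8,w=4); sum of weights 1 + 2 + 4 + 2 + 4 + 1 + 4 = 18)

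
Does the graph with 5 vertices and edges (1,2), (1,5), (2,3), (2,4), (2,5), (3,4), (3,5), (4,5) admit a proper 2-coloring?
No (odd cycle of length 3: 2 -> 1 -> 5 -> 2)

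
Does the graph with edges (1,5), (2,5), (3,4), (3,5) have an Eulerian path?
No (4 vertices have odd degree: {1, 2, 4, 5}; Eulerian path requires 0 or 2)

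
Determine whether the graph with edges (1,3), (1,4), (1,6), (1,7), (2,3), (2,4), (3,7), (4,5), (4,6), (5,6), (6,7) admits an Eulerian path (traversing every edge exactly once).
Yes (the graph is connected and exactly 2 vertices have odd degree: {3, 7}; any Eulerian path must start and end at those)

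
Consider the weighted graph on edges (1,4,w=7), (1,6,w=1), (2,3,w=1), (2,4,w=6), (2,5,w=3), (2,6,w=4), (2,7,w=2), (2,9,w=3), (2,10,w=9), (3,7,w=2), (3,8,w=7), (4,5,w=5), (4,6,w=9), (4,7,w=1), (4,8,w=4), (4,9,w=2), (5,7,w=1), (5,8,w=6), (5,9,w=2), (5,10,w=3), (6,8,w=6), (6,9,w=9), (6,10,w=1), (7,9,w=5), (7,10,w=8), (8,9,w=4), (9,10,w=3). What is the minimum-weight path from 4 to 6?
6 (path: 4 -> 9 -> 10 -> 6; weights 2 + 3 + 1 = 6)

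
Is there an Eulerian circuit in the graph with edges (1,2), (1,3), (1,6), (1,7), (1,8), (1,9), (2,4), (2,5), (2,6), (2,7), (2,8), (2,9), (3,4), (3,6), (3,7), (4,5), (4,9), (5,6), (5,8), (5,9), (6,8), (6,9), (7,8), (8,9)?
No (2 vertices have odd degree: {2, 5}; Eulerian circuit requires 0)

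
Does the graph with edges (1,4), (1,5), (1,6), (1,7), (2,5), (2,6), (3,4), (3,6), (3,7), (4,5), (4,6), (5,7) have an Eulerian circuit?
No (2 vertices have odd degree: {3, 7}; Eulerian circuit requires 0)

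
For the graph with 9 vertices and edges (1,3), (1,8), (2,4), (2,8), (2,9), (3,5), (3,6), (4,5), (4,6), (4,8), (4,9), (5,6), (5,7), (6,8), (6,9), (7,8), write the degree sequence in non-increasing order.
[5, 5, 5, 4, 3, 3, 3, 2, 2] (degrees: deg(1)=2, deg(2)=3, deg(3)=3, deg(4)=5, deg(5)=4, deg(6)=5, deg(7)=2, deg(8)=5, deg(9)=3)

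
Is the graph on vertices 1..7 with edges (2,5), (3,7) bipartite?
Yes. Partition: {1, 2, 3, 4, 6}, {5, 7}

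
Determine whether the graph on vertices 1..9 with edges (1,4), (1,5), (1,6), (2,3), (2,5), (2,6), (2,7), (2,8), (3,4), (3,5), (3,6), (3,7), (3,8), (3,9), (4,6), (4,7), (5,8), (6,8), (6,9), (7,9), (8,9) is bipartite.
No (odd cycle of length 3: 6 -> 1 -> 4 -> 6)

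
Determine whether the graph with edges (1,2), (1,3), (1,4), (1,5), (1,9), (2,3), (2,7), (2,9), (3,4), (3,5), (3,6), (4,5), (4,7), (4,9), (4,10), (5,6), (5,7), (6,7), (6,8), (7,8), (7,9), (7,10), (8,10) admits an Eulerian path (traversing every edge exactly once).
No (6 vertices have odd degree: {1, 3, 5, 7, 8, 10}; Eulerian path requires 0 or 2)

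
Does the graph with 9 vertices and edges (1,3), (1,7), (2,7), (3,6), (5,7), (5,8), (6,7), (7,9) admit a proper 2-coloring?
Yes. Partition: {1, 2, 4, 5, 6, 9}, {3, 7, 8}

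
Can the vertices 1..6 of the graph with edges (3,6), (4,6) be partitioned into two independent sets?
Yes. Partition: {1, 2, 3, 4, 5}, {6}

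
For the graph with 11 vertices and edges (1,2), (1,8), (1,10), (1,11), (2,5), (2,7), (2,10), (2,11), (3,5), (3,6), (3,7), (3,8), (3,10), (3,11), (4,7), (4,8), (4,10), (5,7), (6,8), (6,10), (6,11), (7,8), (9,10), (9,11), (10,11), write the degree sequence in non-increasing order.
[7, 6, 6, 5, 5, 5, 4, 4, 3, 3, 2] (degrees: deg(1)=4, deg(2)=5, deg(3)=6, deg(4)=3, deg(5)=3, deg(6)=4, deg(7)=5, deg(8)=5, deg(9)=2, deg(10)=7, deg(11)=6)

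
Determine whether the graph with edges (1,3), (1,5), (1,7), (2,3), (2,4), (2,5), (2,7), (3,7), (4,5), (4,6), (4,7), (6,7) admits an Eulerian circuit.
No (4 vertices have odd degree: {1, 3, 5, 7}; Eulerian circuit requires 0)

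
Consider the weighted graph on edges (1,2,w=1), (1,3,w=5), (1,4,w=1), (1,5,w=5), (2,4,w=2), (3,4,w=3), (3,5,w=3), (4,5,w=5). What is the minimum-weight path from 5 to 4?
5 (path: 5 -> 4; weights 5 = 5)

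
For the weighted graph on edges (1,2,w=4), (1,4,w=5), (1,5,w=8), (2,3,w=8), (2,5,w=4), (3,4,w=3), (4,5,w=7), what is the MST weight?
16 (MST edges: (1,2,w=4), (1,4,w=5), (2,5,w=4), (3,4,w=3); sum of weights 4 + 5 + 4 + 3 = 16)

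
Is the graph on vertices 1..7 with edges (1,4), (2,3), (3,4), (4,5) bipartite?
Yes. Partition: {1, 3, 5, 6, 7}, {2, 4}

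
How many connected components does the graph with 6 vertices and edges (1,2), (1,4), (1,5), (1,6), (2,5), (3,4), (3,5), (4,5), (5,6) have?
1 (components: {1, 2, 3, 4, 5, 6})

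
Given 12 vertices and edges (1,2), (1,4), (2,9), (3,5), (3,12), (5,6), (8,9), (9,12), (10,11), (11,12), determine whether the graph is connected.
No, it has 2 components: {1, 2, 3, 4, 5, 6, 8, 9, 10, 11, 12}, {7}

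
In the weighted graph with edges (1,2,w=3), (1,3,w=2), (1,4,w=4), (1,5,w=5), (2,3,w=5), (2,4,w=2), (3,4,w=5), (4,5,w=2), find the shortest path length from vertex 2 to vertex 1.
3 (path: 2 -> 1; weights 3 = 3)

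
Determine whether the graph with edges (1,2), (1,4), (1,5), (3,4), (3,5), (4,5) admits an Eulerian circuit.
No (4 vertices have odd degree: {1, 2, 4, 5}; Eulerian circuit requires 0)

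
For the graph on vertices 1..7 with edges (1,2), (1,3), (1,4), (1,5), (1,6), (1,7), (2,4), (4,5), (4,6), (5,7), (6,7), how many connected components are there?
1 (components: {1, 2, 3, 4, 5, 6, 7})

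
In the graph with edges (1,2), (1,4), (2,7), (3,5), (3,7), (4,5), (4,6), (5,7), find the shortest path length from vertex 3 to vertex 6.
3 (path: 3 -> 5 -> 4 -> 6, 3 edges)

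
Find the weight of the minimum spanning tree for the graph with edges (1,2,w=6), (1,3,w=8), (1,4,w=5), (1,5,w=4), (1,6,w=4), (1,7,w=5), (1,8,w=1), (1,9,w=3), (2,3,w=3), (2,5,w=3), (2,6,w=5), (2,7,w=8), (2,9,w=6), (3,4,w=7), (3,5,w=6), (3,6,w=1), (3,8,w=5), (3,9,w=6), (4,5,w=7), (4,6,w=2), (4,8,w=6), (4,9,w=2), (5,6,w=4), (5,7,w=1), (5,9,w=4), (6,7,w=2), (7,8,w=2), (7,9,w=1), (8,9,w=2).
13 (MST edges: (1,8,w=1), (2,3,w=3), (3,6,w=1), (4,6,w=2), (4,9,w=2), (5,7,w=1), (7,8,w=2), (7,9,w=1); sum of weights 1 + 3 + 1 + 2 + 2 + 1 + 2 + 1 = 13)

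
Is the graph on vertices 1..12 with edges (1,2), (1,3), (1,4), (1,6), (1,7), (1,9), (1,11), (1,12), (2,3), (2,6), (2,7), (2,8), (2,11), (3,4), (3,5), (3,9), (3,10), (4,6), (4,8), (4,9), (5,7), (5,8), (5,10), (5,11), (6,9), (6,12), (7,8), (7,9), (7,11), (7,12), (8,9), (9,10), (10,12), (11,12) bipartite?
No (odd cycle of length 3: 9 -> 1 -> 6 -> 9)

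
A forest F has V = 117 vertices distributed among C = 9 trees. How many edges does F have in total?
108 (Each of the 9 component trees on V_i vertices has V_i - 1 edges; summing gives V - C = 117 - 9 = 108)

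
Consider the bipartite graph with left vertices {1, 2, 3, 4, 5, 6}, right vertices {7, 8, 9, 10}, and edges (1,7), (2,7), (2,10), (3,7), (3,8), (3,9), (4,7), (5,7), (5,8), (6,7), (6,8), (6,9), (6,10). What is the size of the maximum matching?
4 (matching: (1,7), (2,10), (3,9), (5,8); upper bound min(|L|,|R|) = min(6,4) = 4)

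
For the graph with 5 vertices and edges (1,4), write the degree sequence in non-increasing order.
[1, 1, 0, 0, 0] (degrees: deg(1)=1, deg(2)=0, deg(3)=0, deg(4)=1, deg(5)=0)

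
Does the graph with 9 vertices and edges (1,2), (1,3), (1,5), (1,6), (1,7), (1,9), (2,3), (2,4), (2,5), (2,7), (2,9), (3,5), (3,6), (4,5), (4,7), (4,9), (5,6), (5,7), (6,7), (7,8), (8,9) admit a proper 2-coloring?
No (odd cycle of length 3: 5 -> 1 -> 7 -> 5)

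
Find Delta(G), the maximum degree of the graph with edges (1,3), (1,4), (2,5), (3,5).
2 (attained at vertices 1, 3, 5)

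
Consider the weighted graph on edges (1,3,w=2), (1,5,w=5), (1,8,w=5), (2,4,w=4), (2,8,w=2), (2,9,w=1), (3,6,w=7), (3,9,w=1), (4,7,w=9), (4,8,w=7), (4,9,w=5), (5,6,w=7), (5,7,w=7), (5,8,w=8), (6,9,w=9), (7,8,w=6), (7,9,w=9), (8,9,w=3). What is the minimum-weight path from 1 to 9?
3 (path: 1 -> 3 -> 9; weights 2 + 1 = 3)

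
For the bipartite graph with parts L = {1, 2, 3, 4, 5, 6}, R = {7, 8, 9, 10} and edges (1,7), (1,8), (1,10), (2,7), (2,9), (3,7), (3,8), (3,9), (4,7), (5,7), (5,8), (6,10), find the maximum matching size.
4 (matching: (1,10), (2,9), (3,8), (4,7); upper bound min(|L|,|R|) = min(6,4) = 4)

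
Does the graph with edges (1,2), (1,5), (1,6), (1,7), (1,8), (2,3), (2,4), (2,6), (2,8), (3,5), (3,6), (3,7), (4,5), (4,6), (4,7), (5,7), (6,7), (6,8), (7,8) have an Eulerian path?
Yes (the graph is connected and exactly 2 vertices have odd degree: {1, 2}; any Eulerian path must start and end at those)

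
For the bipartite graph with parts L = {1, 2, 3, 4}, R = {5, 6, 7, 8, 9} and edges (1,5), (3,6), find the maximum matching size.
2 (matching: (1,5), (3,6); upper bound min(|L|,|R|) = min(4,5) = 4)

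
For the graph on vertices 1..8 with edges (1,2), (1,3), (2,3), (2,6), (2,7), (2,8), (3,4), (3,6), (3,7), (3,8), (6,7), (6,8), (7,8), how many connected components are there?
2 (components: {1, 2, 3, 4, 6, 7, 8}, {5})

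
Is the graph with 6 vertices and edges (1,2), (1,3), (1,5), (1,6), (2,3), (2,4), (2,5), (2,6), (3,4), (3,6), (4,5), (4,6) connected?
Yes (BFS from 1 visits [1, 2, 3, 5, 6, 4] — all 6 vertices reached)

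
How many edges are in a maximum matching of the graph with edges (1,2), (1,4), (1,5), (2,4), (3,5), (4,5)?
2 (matching: (1,4), (3,5); upper bound floor(n/2) = floor(5/2) = 2)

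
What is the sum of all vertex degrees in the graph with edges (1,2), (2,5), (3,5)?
6 (handshake: sum of degrees = 2|E| = 2 x 3 = 6)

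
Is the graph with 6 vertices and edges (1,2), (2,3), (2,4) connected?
No, it has 3 components: {1, 2, 3, 4}, {5}, {6}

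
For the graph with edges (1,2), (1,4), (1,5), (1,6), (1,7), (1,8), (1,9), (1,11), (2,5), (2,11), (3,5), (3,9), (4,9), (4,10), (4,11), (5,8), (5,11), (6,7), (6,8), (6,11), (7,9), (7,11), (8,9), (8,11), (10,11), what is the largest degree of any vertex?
8 (attained at vertices 1, 11)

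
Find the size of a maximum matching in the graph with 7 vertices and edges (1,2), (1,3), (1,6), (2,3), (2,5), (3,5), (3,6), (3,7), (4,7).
3 (matching: (1,6), (2,5), (3,7); upper bound floor(n/2) = floor(7/2) = 3)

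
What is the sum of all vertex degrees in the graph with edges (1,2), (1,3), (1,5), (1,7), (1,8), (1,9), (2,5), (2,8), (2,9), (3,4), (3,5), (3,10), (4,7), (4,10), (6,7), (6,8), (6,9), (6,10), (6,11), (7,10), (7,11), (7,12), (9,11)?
46 (handshake: sum of degrees = 2|E| = 2 x 23 = 46)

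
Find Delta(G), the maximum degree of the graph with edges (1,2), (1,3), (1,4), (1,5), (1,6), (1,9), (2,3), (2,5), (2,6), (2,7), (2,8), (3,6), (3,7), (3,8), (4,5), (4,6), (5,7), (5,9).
6 (attained at vertices 1, 2)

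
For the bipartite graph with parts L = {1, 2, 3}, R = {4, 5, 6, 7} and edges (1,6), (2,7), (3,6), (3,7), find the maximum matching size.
2 (matching: (1,6), (2,7); upper bound min(|L|,|R|) = min(3,4) = 3)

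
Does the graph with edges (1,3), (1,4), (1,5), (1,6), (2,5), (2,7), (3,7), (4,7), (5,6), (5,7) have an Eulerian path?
Yes — and in fact it has an Eulerian circuit (the graph is connected and all 7 vertices have even degree)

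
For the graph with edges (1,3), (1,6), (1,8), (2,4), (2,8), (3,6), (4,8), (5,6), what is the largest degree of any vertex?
3 (attained at vertices 1, 6, 8)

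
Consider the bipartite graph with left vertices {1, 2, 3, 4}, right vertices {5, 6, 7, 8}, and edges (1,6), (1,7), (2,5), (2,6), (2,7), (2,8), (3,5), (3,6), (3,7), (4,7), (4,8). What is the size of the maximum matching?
4 (matching: (1,6), (2,8), (3,5), (4,7); upper bound min(|L|,|R|) = min(4,4) = 4)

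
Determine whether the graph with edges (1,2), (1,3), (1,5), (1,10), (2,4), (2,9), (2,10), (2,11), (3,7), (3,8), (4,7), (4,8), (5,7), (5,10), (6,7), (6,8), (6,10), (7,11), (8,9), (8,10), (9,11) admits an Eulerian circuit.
No (10 vertices have odd degree: {2, 3, 4, 5, 6, 7, 8, 9, 10, 11}; Eulerian circuit requires 0)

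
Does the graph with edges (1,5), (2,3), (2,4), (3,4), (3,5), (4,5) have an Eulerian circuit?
No (4 vertices have odd degree: {1, 3, 4, 5}; Eulerian circuit requires 0)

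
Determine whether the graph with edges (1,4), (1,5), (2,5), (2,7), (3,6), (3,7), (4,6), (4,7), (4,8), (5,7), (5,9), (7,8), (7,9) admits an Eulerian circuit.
Yes (the graph is connected and all 9 vertices have even degree)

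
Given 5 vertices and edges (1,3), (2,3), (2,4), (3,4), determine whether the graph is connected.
No, it has 2 components: {1, 2, 3, 4}, {5}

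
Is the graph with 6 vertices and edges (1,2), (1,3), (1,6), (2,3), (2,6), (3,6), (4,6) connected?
No, it has 2 components: {1, 2, 3, 4, 6}, {5}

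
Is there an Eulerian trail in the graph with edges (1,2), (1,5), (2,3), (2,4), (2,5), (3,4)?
Yes — and in fact it has an Eulerian circuit (the graph is connected and all 5 vertices have even degree)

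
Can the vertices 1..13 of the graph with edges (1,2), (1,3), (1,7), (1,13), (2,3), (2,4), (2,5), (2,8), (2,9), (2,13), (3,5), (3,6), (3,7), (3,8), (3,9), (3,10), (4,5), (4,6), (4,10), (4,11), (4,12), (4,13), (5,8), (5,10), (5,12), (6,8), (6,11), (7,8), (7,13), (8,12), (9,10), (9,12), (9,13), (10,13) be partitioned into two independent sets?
No (odd cycle of length 3: 13 -> 1 -> 2 -> 13)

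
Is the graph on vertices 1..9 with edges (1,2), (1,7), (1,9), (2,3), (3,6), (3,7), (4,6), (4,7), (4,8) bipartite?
Yes. Partition: {1, 3, 4, 5}, {2, 6, 7, 8, 9}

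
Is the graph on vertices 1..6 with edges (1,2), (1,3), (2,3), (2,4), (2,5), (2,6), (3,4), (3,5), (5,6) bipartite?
No (odd cycle of length 3: 2 -> 1 -> 3 -> 2)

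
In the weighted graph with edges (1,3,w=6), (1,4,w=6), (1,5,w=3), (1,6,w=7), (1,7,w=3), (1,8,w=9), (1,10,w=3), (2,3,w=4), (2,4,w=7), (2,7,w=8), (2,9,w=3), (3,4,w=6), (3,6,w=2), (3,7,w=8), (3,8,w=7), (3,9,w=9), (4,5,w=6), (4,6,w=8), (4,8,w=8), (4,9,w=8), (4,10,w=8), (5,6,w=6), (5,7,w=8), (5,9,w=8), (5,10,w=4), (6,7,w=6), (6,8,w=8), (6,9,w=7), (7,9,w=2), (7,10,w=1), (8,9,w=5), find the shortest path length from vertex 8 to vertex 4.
8 (path: 8 -> 4; weights 8 = 8)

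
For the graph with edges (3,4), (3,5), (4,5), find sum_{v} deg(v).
6 (handshake: sum of degrees = 2|E| = 2 x 3 = 6)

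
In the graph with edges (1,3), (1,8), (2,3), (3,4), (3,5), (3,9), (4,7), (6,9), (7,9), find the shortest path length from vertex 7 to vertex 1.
3 (path: 7 -> 9 -> 3 -> 1, 3 edges)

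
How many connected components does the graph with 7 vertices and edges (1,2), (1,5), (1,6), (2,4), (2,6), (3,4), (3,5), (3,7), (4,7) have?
1 (components: {1, 2, 3, 4, 5, 6, 7})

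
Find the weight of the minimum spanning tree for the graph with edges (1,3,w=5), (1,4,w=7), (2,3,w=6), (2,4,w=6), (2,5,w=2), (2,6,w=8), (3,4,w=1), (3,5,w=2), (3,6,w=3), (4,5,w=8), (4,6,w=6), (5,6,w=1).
11 (MST edges: (1,3,w=5), (2,5,w=2), (3,4,w=1), (3,5,w=2), (5,6,w=1); sum of weights 5 + 2 + 1 + 2 + 1 = 11)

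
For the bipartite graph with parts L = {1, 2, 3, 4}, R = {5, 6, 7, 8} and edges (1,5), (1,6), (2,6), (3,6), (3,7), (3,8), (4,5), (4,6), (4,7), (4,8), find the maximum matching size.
4 (matching: (1,5), (2,6), (3,8), (4,7); upper bound min(|L|,|R|) = min(4,4) = 4)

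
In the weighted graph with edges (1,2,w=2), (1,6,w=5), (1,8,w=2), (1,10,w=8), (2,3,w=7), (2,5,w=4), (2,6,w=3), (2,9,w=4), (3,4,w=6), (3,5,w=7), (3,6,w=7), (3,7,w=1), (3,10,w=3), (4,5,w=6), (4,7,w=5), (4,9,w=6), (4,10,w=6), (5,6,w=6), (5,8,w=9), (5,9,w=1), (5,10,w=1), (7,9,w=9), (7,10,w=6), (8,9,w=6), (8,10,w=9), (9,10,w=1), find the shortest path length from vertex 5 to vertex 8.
7 (path: 5 -> 9 -> 8; weights 1 + 6 = 7)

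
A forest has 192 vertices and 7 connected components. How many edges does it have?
185 (Each of the 7 component trees on V_i vertices has V_i - 1 edges; summing gives V - C = 192 - 7 = 185)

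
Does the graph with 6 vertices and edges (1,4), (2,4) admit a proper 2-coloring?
Yes. Partition: {1, 2, 3, 5, 6}, {4}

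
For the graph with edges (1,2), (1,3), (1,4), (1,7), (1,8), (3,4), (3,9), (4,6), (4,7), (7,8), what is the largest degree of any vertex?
5 (attained at vertex 1)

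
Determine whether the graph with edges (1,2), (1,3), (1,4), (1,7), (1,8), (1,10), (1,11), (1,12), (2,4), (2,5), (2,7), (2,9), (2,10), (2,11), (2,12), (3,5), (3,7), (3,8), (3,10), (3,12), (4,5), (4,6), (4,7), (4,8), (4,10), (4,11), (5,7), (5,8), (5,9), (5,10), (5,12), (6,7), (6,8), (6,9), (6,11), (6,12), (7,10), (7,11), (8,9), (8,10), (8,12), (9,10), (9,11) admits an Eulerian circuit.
Yes (the graph is connected and all 12 vertices have even degree)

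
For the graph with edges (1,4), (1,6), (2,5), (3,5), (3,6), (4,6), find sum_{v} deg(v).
12 (handshake: sum of degrees = 2|E| = 2 x 6 = 12)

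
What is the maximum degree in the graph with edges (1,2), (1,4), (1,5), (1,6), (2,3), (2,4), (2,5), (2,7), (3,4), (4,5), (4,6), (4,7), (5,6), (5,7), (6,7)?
6 (attained at vertex 4)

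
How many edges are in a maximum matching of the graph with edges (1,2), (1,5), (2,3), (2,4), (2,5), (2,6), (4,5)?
2 (matching: (1,5), (2,6); upper bound floor(n/2) = floor(6/2) = 3)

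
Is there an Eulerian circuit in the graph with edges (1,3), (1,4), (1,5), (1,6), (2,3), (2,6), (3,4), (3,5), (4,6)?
No (2 vertices have odd degree: {4, 6}; Eulerian circuit requires 0)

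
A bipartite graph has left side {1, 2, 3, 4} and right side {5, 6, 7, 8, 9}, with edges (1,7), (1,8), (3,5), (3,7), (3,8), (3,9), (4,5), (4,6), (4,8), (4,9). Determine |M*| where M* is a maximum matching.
3 (matching: (1,8), (3,7), (4,9); upper bound min(|L|,|R|) = min(4,5) = 4)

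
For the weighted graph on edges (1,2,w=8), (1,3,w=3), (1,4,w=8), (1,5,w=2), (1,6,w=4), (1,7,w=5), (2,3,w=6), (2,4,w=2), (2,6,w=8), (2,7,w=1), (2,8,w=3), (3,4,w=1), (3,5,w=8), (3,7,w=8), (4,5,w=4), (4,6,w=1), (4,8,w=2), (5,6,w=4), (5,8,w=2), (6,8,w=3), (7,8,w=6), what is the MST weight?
11 (MST edges: (1,5,w=2), (2,4,w=2), (2,7,w=1), (3,4,w=1), (4,6,w=1), (4,8,w=2), (5,8,w=2); sum of weights 2 + 2 + 1 + 1 + 1 + 2 + 2 = 11)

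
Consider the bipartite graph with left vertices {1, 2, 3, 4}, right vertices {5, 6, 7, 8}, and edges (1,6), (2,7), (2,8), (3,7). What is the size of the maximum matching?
3 (matching: (1,6), (2,8), (3,7); upper bound min(|L|,|R|) = min(4,4) = 4)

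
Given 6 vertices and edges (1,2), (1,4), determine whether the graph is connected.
No, it has 4 components: {1, 2, 4}, {3}, {5}, {6}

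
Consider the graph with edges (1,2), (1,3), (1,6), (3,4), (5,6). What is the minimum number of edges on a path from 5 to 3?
3 (path: 5 -> 6 -> 1 -> 3, 3 edges)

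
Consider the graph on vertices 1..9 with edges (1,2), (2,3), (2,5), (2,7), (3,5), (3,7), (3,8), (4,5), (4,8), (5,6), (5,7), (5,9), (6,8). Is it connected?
Yes (BFS from 1 visits [1, 2, 3, 5, 7, 8, 4, 6, 9] — all 9 vertices reached)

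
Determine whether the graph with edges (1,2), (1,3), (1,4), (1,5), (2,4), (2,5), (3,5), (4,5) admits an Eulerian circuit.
No (2 vertices have odd degree: {2, 4}; Eulerian circuit requires 0)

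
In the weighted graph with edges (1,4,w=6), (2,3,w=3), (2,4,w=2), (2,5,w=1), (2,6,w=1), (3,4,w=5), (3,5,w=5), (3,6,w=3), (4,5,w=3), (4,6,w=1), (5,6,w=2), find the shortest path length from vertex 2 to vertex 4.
2 (path: 2 -> 4; weights 2 = 2)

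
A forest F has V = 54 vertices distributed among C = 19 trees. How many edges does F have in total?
35 (Each of the 19 component trees on V_i vertices has V_i - 1 edges; summing gives V - C = 54 - 19 = 35)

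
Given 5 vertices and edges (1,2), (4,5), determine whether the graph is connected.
No, it has 3 components: {1, 2}, {3}, {4, 5}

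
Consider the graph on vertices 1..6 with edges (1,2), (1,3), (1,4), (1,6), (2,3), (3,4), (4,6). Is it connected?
No, it has 2 components: {1, 2, 3, 4, 6}, {5}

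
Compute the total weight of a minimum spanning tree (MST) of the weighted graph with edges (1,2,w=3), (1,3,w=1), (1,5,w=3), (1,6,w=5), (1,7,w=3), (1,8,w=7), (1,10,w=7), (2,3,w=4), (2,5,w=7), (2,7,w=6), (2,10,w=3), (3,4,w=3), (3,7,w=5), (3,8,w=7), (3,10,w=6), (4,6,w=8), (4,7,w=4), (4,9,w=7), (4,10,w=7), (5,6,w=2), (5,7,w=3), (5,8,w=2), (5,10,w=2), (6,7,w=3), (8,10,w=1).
25 (MST edges: (1,2,w=3), (1,3,w=1), (1,5,w=3), (1,7,w=3), (3,4,w=3), (4,9,w=7), (5,6,w=2), (5,8,w=2), (8,10,w=1); sum of weights 3 + 1 + 3 + 3 + 3 + 7 + 2 + 2 + 1 = 25)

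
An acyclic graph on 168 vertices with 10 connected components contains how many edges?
158 (Each of the 10 component trees on V_i vertices has V_i - 1 edges; summing gives V - C = 168 - 10 = 158)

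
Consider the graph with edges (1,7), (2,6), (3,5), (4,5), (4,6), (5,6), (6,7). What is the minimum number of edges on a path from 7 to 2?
2 (path: 7 -> 6 -> 2, 2 edges)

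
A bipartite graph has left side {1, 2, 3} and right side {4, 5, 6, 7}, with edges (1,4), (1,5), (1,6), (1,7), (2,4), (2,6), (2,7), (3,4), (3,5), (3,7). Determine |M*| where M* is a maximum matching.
3 (matching: (1,7), (2,6), (3,5); upper bound min(|L|,|R|) = min(3,4) = 3)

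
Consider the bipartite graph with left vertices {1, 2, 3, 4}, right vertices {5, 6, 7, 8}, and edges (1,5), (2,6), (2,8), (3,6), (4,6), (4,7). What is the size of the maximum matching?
4 (matching: (1,5), (2,8), (3,6), (4,7); upper bound min(|L|,|R|) = min(4,4) = 4)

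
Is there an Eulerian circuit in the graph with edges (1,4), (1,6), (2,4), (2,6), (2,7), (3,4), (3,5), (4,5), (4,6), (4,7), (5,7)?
No (4 vertices have odd degree: {2, 5, 6, 7}; Eulerian circuit requires 0)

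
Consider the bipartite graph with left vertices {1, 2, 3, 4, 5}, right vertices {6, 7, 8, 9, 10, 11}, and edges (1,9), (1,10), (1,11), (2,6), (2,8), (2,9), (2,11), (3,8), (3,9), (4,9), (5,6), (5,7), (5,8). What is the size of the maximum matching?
5 (matching: (1,10), (2,11), (3,8), (4,9), (5,7); upper bound min(|L|,|R|) = min(5,6) = 5)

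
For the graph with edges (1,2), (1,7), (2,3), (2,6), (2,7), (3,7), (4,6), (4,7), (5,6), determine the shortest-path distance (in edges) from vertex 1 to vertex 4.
2 (path: 1 -> 7 -> 4, 2 edges)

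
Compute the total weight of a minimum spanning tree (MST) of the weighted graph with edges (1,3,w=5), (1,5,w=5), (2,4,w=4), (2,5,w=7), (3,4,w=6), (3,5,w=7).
20 (MST edges: (1,3,w=5), (1,5,w=5), (2,4,w=4), (3,4,w=6); sum of weights 5 + 5 + 4 + 6 = 20)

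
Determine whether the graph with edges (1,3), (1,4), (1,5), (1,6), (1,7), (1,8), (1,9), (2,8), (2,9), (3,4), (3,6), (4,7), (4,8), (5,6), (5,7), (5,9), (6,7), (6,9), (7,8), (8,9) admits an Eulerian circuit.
No (6 vertices have odd degree: {1, 3, 6, 7, 8, 9}; Eulerian circuit requires 0)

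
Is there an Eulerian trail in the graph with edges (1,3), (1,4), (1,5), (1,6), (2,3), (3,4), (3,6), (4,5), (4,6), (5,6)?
Yes (the graph is connected and exactly 2 vertices have odd degree: {2, 5}; any Eulerian path must start and end at those)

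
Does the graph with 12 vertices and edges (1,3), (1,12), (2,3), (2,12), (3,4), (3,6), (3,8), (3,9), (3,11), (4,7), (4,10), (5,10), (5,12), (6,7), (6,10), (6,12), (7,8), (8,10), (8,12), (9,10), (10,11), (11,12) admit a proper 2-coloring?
Yes. Partition: {1, 2, 4, 5, 6, 8, 9, 11}, {3, 7, 10, 12}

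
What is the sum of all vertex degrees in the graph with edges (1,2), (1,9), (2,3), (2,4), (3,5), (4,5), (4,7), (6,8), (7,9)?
18 (handshake: sum of degrees = 2|E| = 2 x 9 = 18)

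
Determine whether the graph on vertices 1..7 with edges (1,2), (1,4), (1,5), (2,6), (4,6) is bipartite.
Yes. Partition: {1, 3, 6, 7}, {2, 4, 5}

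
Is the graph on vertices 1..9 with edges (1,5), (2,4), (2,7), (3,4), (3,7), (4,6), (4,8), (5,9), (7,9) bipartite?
Yes. Partition: {1, 2, 3, 6, 8, 9}, {4, 5, 7}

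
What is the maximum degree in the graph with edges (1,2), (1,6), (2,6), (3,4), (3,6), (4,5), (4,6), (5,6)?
5 (attained at vertex 6)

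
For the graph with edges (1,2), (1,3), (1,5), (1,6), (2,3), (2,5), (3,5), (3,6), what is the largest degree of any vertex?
4 (attained at vertices 1, 3)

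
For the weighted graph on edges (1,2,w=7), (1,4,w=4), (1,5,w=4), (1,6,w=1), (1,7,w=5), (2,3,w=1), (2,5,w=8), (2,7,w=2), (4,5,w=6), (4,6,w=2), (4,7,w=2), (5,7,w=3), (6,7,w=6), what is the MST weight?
11 (MST edges: (1,6,w=1), (2,3,w=1), (2,7,w=2), (4,6,w=2), (4,7,w=2), (5,7,w=3); sum of weights 1 + 1 + 2 + 2 + 2 + 3 = 11)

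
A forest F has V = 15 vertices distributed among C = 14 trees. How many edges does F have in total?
1 (Each of the 14 component trees on V_i vertices has V_i - 1 edges; summing gives V - C = 15 - 14 = 1)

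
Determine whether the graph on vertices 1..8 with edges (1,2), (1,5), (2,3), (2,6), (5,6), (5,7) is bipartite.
Yes. Partition: {1, 3, 4, 6, 7, 8}, {2, 5}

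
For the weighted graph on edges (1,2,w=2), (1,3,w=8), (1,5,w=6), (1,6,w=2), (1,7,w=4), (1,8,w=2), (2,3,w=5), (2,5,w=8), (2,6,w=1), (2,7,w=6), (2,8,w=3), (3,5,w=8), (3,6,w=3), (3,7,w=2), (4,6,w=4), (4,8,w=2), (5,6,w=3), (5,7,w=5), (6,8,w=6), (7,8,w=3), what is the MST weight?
15 (MST edges: (1,6,w=2), (1,8,w=2), (2,6,w=1), (3,6,w=3), (3,7,w=2), (4,8,w=2), (5,6,w=3); sum of weights 2 + 2 + 1 + 3 + 2 + 2 + 3 = 15)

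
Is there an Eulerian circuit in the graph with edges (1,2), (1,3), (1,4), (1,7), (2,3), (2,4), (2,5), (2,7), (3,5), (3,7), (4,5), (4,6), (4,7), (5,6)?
No (2 vertices have odd degree: {2, 4}; Eulerian circuit requires 0)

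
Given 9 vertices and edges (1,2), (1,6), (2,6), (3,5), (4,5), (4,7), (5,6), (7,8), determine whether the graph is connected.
No, it has 2 components: {1, 2, 3, 4, 5, 6, 7, 8}, {9}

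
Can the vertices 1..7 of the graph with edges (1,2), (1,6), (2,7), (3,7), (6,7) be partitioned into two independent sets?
Yes. Partition: {1, 4, 5, 7}, {2, 3, 6}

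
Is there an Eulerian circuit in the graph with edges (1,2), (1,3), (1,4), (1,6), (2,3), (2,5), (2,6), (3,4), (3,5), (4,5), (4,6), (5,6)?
Yes (the graph is connected and all 6 vertices have even degree)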